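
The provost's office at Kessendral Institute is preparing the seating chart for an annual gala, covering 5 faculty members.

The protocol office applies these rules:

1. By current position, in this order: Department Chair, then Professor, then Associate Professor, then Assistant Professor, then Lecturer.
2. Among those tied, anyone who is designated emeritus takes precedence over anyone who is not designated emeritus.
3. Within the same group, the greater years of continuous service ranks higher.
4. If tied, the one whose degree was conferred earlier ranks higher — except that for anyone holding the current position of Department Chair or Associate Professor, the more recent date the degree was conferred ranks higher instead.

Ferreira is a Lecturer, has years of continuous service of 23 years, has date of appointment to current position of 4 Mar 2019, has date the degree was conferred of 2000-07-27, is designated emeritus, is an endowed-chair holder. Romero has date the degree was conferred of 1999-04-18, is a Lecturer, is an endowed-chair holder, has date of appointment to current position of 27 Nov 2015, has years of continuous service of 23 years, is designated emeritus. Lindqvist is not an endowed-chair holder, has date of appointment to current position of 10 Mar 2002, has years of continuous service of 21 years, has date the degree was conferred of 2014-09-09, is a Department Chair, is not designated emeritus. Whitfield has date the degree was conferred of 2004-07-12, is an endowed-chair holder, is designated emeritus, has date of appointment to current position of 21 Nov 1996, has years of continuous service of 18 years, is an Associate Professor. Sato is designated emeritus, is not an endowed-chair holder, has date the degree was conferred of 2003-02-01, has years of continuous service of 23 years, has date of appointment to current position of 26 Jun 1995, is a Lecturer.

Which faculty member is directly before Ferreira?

By current position: Lindqvist (Department Chair); then Whitfield (Associate Professor); then Romero, Ferreira and Sato (Lecturer).
Romero, Ferreira and Sato are each designated emeritus, so the next rule applies.
Romero, Ferreira and Sato all have years of continuous service 23 years, so the next rule applies.
Among Romero, Ferreira and Sato, by date the degree was conferred (earlier first): Romero (1999-04-18) before Ferreira (2000-07-27) before Sato (2003-02-01).
Order: Lindqvist, Whitfield, Romero, Ferreira, Sato.

Romero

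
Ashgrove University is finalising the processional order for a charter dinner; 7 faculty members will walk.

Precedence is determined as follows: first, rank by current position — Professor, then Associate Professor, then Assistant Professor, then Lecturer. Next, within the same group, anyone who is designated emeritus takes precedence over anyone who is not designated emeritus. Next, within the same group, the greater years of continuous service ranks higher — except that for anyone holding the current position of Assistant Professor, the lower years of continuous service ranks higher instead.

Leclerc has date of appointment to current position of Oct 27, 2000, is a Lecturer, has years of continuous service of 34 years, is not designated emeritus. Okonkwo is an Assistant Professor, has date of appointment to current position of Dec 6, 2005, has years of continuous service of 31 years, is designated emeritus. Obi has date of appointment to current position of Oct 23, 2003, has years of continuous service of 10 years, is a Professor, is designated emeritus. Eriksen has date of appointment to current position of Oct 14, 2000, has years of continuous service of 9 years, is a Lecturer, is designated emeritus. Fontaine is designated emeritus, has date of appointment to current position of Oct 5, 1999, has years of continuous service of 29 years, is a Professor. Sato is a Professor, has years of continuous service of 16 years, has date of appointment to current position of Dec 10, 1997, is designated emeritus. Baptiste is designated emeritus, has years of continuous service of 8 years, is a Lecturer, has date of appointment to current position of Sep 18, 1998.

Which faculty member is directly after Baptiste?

Leclerc

By current position: Fontaine, Sato and Obi (Professor); then Okonkwo (Assistant Professor); then Eriksen, Baptiste and Leclerc (Lecturer).
Fontaine, Sato and Obi are each designated emeritus, so the next rule applies.
Among Fontaine, Sato and Obi, by years of continuous service (higher first): Fontaine (29 years) before Sato (16 years) before Obi (10 years).
Among Eriksen, Baptiste and Leclerc, designated emeritus before not designated emeritus: Eriksen and Baptiste (designated emeritus) before Leclerc (not designated emeritus).
Among Eriksen and Baptiste, by years of continuous service (higher first): Eriksen (9 years) before Baptiste (8 years).
Order: Fontaine, Sato, Obi, Okonkwo, Eriksen, Baptiste, Leclerc.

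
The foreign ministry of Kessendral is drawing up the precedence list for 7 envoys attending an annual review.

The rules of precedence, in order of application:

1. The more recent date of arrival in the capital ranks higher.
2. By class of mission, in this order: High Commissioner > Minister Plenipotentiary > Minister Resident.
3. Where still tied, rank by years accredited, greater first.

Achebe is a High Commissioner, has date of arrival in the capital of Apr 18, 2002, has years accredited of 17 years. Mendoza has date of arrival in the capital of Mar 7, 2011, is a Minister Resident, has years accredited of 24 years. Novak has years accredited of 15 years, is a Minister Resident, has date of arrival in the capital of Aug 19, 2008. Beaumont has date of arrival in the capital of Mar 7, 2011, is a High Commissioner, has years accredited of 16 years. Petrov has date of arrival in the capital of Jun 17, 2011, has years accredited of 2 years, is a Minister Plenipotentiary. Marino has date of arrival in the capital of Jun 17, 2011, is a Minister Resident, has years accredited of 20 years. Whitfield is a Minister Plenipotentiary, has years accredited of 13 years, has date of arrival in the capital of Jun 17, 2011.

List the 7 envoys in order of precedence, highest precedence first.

Whitfield, Petrov, Marino, Beaumont, Mendoza, Novak, Achebe

By date of arrival in the capital (later first): Whitfield, Petrov and Marino (each Jun 17, 2011); then Beaumont and Mendoza (both Mar 7, 2011); then Novak (Aug 19, 2008); then Achebe (Apr 18, 2002).
Among Whitfield, Petrov and Marino, by class of mission: Whitfield and Petrov (Minister Plenipotentiary) before Marino (Minister Resident).
Among Whitfield and Petrov, by years accredited (higher first): Whitfield (13 years) before Petrov (2 years).
Among Beaumont and Mendoza, by class of mission: Beaumont (High Commissioner) before Mendoza (Minister Resident).
Full order: Whitfield, Petrov, Marino, Beaumont, Mendoza, Novak, Achebe.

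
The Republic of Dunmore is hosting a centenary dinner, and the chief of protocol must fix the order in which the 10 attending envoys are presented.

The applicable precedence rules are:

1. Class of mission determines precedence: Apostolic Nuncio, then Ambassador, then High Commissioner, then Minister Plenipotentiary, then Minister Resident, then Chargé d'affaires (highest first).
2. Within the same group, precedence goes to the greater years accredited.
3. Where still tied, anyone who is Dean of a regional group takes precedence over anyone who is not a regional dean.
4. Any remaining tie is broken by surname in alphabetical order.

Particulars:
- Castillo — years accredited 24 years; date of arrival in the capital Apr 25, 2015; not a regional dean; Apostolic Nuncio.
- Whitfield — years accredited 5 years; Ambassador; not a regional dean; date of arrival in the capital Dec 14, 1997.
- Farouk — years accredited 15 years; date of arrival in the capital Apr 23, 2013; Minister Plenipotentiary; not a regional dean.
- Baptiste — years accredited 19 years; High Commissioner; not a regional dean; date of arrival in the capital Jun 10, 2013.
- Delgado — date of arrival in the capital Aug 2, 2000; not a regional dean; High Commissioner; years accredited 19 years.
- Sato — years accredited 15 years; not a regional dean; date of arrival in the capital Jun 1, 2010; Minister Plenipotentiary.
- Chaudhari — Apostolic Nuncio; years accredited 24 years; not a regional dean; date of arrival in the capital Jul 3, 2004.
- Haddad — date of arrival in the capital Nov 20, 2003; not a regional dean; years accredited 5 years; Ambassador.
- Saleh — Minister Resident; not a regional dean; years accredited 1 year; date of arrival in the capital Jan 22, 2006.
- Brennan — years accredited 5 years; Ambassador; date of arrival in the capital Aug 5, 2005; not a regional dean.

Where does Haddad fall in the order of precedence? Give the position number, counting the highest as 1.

4

By class of mission: Castillo and Chaudhari (Apostolic Nuncio); then Brennan, Haddad and Whitfield (Ambassador); then Baptiste and Delgado (High Commissioner); then Farouk and Sato (Minister Plenipotentiary); then Saleh (Minister Resident).
Castillo and Chaudhari both have years accredited 24 years, so the next rule applies.
Castillo and Chaudhari are each not a regional dean, so the next rule applies.
Among Castillo and Chaudhari, alphabetically by surname: Castillo before Chaudhari.
Brennan, Haddad and Whitfield all have years accredited 5 years, so the next rule applies.
Brennan, Haddad and Whitfield are each not a regional dean, so the next rule applies.
Among Brennan, Haddad and Whitfield, alphabetically by surname: Brennan before Haddad before Whitfield.
Baptiste and Delgado both have years accredited 19 years, so the next rule applies.
Baptiste and Delgado are each not a regional dean, so the next rule applies.
Among Baptiste and Delgado, alphabetically by surname: Baptiste before Delgado.
Farouk and Sato both have years accredited 15 years, so the next rule applies.
Farouk and Sato are each not a regional dean, so the next rule applies.
Among Farouk and Sato, alphabetically by surname: Farouk before Sato.
Order: Castillo, Chaudhari, Brennan, Haddad, Whitfield, Baptiste, Delgado, Farouk, Sato, Saleh. So position 4.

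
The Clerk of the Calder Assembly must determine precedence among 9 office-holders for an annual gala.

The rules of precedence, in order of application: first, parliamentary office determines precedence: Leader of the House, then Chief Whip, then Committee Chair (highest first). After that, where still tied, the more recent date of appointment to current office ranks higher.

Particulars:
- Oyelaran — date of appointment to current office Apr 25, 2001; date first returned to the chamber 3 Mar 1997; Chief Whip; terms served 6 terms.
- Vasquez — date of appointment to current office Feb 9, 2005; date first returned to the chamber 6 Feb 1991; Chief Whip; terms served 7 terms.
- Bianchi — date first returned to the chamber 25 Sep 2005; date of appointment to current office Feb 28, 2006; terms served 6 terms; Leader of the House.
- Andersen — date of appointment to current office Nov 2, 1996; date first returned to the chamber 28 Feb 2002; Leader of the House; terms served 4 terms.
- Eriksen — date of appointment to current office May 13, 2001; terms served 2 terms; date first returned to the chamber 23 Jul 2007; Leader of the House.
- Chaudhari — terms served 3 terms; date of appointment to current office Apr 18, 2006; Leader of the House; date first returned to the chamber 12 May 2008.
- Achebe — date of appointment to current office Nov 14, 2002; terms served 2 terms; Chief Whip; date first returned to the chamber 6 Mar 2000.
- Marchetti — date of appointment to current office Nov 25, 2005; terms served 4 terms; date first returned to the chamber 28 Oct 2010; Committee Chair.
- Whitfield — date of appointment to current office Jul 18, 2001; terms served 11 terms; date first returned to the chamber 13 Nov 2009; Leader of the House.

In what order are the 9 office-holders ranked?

By parliamentary office: Chaudhari, Bianchi, Whitfield, Eriksen and Andersen (Leader of the House); then Vasquez, Achebe and Oyelaran (Chief Whip); then Marchetti (Committee Chair).
Among Chaudhari, Bianchi, Whitfield, Eriksen and Andersen, by date of appointment to current office (later first): Chaudhari (Apr 18, 2006) before Bianchi (Feb 28, 2006) before Whitfield (Jul 18, 2001) before Eriksen (May 13, 2001) before Andersen (Nov 2, 1996).
Among Vasquez, Achebe and Oyelaran, by date of appointment to current office (later first): Vasquez (Feb 9, 2005) before Achebe (Nov 14, 2002) before Oyelaran (Apr 25, 2001).
Full order: Chaudhari, Bianchi, Whitfield, Eriksen, Andersen, Vasquez, Achebe, Oyelaran, Marchetti.

Chaudhari, Bianchi, Whitfield, Eriksen, Andersen, Vasquez, Achebe, Oyelaran, Marchetti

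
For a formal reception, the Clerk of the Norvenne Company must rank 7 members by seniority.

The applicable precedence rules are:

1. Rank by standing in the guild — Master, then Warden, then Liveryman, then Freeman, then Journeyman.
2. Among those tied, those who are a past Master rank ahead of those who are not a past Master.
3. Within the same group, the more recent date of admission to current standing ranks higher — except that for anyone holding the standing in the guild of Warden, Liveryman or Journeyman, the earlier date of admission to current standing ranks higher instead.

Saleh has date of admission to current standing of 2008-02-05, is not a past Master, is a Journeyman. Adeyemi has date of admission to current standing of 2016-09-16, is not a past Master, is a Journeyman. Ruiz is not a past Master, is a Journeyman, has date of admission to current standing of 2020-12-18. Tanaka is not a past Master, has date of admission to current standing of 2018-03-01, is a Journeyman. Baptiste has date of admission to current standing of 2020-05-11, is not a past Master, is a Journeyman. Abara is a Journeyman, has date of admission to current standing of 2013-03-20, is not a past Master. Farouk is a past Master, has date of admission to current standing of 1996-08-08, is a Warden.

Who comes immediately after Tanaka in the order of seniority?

Baptiste

By standing in the guild: Farouk (Warden); then Saleh, Abara, Adeyemi, Tanaka, Baptiste and Ruiz (Journeyman).
Saleh, Abara, Adeyemi, Tanaka, Baptiste and Ruiz are each not a past Master, so the next rule applies.
Among Saleh, Abara, Adeyemi, Tanaka, Baptiste and Ruiz, by date of admission to current standing (earlier first) (reversed rule for this group): Saleh (2008-02-05) before Abara (2013-03-20) before Adeyemi (2016-09-16) before Tanaka (2018-03-01) before Baptiste (2020-05-11) before Ruiz (2020-12-18).
Order: Farouk, Saleh, Abara, Adeyemi, Tanaka, Baptiste, Ruiz.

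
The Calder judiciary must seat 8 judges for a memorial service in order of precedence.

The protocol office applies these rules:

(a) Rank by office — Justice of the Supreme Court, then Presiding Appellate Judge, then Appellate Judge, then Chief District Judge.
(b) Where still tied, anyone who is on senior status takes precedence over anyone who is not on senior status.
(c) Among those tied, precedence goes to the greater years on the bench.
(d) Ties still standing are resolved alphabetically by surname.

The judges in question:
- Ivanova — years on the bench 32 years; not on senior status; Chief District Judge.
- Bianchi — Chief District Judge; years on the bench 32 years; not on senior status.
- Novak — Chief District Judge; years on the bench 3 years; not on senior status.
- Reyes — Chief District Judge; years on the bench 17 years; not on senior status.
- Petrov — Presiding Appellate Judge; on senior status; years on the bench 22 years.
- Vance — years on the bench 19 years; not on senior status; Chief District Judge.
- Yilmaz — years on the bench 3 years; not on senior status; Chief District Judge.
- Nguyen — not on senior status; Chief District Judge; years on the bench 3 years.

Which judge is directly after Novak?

Yilmaz

By office: Petrov (Presiding Appellate Judge); then Bianchi, Ivanova, Vance, Reyes, Nguyen, Novak and Yilmaz (Chief District Judge).
Bianchi, Ivanova, Vance, Reyes, Nguyen, Novak and Yilmaz are each not on senior status, so the next rule applies.
Among Bianchi, Ivanova, Vance, Reyes, Nguyen, Novak and Yilmaz, by years on the bench (higher first): Bianchi and Ivanova (32 years) before Vance (19 years) before Reyes (17 years) before Nguyen, Novak and Yilmaz (3 years).
Among Bianchi and Ivanova, alphabetically by surname: Bianchi before Ivanova.
Among Nguyen, Novak and Yilmaz, alphabetically by surname: Nguyen before Novak before Yilmaz.
Order: Petrov, Bianchi, Ivanova, Vance, Reyes, Nguyen, Novak, Yilmaz.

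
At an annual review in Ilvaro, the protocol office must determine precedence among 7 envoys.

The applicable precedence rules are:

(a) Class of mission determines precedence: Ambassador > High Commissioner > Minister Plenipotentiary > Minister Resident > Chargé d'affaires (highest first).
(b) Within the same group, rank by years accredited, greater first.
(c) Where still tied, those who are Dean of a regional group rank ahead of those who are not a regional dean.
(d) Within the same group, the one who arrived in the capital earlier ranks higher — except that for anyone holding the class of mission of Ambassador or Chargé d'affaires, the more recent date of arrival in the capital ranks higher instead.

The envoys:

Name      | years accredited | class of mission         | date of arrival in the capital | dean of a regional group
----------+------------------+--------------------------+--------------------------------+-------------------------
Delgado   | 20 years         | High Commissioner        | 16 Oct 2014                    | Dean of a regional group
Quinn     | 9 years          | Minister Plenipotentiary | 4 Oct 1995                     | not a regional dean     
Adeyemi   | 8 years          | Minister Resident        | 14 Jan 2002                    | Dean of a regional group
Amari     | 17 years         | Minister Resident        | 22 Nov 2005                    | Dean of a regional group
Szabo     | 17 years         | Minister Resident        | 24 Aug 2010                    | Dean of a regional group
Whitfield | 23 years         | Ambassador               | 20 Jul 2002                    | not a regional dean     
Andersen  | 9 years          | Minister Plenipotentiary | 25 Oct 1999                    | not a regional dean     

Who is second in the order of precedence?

Delgado

By class of mission: Whitfield (Ambassador); then Delgado (High Commissioner); then Quinn and Andersen (Minister Plenipotentiary); then Amari, Szabo and Adeyemi (Minister Resident).
Quinn and Andersen both have years accredited 9 years, so the next rule applies.
Quinn and Andersen are each not a regional dean, so the next rule applies.
Among Quinn and Andersen, by date of arrival in the capital (earlier first): Quinn (4 Oct 1995) before Andersen (25 Oct 1999).
Among Amari, Szabo and Adeyemi, by years accredited (higher first): Amari and Szabo (17 years) before Adeyemi (8 years).
Amari and Szabo are each Dean of a regional group, so the next rule applies.
Among Amari and Szabo, by date of arrival in the capital (earlier first): Amari (22 Nov 2005) before Szabo (24 Aug 2010).
Order: Whitfield, Delgado, Quinn, Andersen, Amari, Szabo, Adeyemi.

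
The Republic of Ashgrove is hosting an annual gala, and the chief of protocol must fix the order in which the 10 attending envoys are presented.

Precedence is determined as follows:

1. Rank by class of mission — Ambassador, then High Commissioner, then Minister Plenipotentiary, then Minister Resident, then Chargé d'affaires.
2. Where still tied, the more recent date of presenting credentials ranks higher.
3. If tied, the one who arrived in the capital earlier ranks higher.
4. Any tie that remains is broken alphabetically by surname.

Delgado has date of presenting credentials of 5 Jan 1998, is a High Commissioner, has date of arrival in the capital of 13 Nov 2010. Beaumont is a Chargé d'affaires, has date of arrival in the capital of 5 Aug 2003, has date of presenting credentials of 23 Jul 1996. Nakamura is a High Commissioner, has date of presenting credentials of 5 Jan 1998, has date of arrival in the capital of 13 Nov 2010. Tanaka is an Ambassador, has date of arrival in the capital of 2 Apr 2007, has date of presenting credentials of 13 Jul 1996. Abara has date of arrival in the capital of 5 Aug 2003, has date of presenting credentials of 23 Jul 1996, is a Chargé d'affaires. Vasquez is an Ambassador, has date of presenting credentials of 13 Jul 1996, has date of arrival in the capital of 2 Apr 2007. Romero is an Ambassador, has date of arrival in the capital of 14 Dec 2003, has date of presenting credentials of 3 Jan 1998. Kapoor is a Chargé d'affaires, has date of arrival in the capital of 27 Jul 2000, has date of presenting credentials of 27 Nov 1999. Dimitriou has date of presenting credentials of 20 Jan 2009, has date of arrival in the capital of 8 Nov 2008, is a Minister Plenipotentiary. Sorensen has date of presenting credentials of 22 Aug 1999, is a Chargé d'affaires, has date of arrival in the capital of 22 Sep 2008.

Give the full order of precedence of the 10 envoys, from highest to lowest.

By class of mission: Romero, Tanaka and Vasquez (Ambassador); then Delgado and Nakamura (High Commissioner); then Dimitriou (Minister Plenipotentiary); then Kapoor, Sorensen, Abara and Beaumont (Chargé d'affaires).
Among Romero, Tanaka and Vasquez, by date of presenting credentials (later first): Romero (3 Jan 1998) before Tanaka and Vasquez (13 Jul 1996).
Tanaka and Vasquez both have date of arrival in the capital 2 Apr 2007, so the next rule applies.
Among Tanaka and Vasquez, alphabetically by surname: Tanaka before Vasquez.
Delgado and Nakamura both have date of presenting credentials 5 Jan 1998, so the next rule applies.
Delgado and Nakamura both have date of arrival in the capital 13 Nov 2010, so the next rule applies.
Among Delgado and Nakamura, alphabetically by surname: Delgado before Nakamura.
Among Kapoor, Sorensen, Abara and Beaumont, by date of presenting credentials (later first): Kapoor (27 Nov 1999) before Sorensen (22 Aug 1999) before Abara and Beaumont (23 Jul 1996).
Abara and Beaumont both have date of arrival in the capital 5 Aug 2003, so the next rule applies.
Among Abara and Beaumont, alphabetically by surname: Abara before Beaumont.
Full order: Romero, Tanaka, Vasquez, Delgado, Nakamura, Dimitriou, Kapoor, Sorensen, Abara, Beaumont.

Romero, Tanaka, Vasquez, Delgado, Nakamura, Dimitriou, Kapoor, Sorensen, Abara, Beaumont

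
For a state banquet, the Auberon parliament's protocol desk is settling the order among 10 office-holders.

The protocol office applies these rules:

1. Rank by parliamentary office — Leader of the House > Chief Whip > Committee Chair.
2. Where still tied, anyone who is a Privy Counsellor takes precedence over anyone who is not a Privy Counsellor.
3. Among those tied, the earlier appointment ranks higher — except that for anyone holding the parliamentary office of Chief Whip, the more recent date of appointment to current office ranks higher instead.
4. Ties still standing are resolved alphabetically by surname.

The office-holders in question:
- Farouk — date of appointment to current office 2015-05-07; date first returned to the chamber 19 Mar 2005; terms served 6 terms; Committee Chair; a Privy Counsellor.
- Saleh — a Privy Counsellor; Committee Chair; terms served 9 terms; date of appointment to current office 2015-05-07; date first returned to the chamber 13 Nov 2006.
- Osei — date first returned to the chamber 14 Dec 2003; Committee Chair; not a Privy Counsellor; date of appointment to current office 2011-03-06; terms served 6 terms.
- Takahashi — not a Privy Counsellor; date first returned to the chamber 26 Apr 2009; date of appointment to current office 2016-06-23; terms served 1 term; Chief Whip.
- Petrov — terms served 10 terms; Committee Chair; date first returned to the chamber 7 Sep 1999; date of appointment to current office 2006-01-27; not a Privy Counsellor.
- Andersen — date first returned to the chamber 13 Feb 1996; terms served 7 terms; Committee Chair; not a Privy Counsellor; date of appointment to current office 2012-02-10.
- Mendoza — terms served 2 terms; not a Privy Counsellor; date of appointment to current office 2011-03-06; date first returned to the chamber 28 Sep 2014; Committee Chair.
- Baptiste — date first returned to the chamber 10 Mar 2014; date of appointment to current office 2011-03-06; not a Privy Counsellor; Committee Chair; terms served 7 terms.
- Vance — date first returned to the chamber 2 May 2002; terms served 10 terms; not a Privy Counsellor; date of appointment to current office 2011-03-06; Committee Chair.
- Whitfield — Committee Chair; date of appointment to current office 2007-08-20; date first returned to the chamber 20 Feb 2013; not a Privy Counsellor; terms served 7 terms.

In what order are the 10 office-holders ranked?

By parliamentary office: Takahashi (Chief Whip); then Farouk, Saleh, Petrov, Whitfield, Baptiste, Mendoza, Osei, Vance and Andersen (Committee Chair).
Among Farouk, Saleh, Petrov, Whitfield, Baptiste, Mendoza, Osei, Vance and Andersen, a Privy Counsellor before not a Privy Counsellor: Farouk and Saleh (a Privy Counsellor) before Petrov, Whitfield, Baptiste, Mendoza, Osei, Vance and Andersen (not a Privy Counsellor).
Farouk and Saleh both have date of appointment to current office 2015-05-07, so the next rule applies.
Among Farouk and Saleh, alphabetically by surname: Farouk before Saleh.
Among Petrov, Whitfield, Baptiste, Mendoza, Osei, Vance and Andersen, by date of appointment to current office (earlier first): Petrov (2006-01-27) before Whitfield (2007-08-20) before Baptiste, Mendoza, Osei and Vance (2011-03-06) before Andersen (2012-02-10).
Among Baptiste, Mendoza, Osei and Vance, alphabetically by surname: Baptiste before Mendoza before Osei before Vance.
Full order: Takahashi, Farouk, Saleh, Petrov, Whitfield, Baptiste, Mendoza, Osei, Vance, Andersen.

Takahashi, Farouk, Saleh, Petrov, Whitfield, Baptiste, Mendoza, Osei, Vance, Andersen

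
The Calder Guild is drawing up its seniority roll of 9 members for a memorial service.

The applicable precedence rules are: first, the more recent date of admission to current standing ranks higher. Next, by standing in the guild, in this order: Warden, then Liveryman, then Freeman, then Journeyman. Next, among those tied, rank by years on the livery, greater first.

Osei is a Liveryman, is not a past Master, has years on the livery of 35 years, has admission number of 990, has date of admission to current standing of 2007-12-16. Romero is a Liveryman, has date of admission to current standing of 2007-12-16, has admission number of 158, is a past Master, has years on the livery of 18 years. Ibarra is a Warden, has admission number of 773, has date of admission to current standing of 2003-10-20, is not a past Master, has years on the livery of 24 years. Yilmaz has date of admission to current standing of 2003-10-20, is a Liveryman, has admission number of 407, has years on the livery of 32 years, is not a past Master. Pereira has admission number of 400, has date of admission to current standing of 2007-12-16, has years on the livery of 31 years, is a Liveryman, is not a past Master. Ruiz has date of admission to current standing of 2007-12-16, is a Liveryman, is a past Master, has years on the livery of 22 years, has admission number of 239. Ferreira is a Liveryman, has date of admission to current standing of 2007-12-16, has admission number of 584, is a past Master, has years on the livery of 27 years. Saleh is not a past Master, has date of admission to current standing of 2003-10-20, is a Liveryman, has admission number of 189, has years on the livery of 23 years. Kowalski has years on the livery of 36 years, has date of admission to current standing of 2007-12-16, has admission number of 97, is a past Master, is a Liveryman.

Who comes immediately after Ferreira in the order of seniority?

Ruiz

By date of admission to current standing (later first): Kowalski, Osei, Pereira, Ferreira, Ruiz and Romero (each 2007-12-16); then Ibarra, Yilmaz and Saleh (each 2003-10-20).
Kowalski, Osei, Pereira, Ferreira, Ruiz and Romero are each Liveryman, so the next rule applies.
Among Kowalski, Osei, Pereira, Ferreira, Ruiz and Romero, by years on the livery (higher first): Kowalski (36 years) before Osei (35 years) before Pereira (31 years) before Ferreira (27 years) before Ruiz (22 years) before Romero (18 years).
Among Ibarra, Yilmaz and Saleh, by standing in the guild: Ibarra (Warden) before Yilmaz and Saleh (Liveryman).
Among Yilmaz and Saleh, by years on the livery (higher first): Yilmaz (32 years) before Saleh (23 years).
Order: Kowalski, Osei, Pereira, Ferreira, Ruiz, Romero, Ibarra, Yilmaz, Saleh.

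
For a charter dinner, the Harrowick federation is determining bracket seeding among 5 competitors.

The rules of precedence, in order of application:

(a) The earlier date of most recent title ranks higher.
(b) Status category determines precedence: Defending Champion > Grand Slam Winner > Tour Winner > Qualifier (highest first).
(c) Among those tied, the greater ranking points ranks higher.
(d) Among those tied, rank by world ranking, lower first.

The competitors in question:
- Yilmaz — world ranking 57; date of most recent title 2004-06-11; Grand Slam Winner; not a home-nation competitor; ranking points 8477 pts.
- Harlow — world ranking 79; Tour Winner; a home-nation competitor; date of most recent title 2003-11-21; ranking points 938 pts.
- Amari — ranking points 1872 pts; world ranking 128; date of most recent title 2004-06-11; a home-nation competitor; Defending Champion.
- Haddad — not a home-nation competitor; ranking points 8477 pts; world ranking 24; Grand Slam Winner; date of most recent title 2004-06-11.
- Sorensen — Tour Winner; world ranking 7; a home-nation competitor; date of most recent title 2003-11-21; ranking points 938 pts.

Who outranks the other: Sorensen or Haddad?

Sorensen

By date of most recent title (earlier first): Sorensen and Harlow (both 2003-11-21); then Amari, Haddad and Yilmaz (each 2004-06-11).
Sorensen and Harlow are each Tour Winner, so the next rule applies.
Sorensen and Harlow both have ranking points 938 pts, so the next rule applies.
Among Sorensen and Harlow, by world ranking (lower first): Sorensen (7) before Harlow (79).
Among Amari, Haddad and Yilmaz, by status category: Amari (Defending Champion) before Haddad and Yilmaz (Grand Slam Winner).
Haddad and Yilmaz both have ranking points 8477 pts, so the next rule applies.
Among Haddad and Yilmaz, by world ranking (lower first): Haddad (24) before Yilmaz (57).
So Sorensen takes precedence.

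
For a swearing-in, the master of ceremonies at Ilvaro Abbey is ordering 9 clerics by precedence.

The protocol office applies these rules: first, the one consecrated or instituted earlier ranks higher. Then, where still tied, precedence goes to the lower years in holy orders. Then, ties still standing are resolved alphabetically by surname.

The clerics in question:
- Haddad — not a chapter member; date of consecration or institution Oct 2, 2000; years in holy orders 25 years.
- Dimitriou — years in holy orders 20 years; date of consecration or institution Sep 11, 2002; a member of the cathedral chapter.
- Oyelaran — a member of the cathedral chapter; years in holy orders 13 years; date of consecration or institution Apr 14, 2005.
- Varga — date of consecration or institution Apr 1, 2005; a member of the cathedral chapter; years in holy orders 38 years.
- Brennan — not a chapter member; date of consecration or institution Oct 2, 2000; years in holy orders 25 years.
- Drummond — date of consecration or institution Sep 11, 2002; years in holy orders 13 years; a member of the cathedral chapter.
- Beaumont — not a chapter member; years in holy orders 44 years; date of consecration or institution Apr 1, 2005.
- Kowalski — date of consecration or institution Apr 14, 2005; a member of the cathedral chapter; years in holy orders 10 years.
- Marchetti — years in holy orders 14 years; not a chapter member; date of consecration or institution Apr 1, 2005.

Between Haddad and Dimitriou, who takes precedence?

By date of consecration or institution (earlier first): Brennan and Haddad (both Oct 2, 2000); then Drummond and Dimitriou (both Sep 11, 2002); then Marchetti, Varga and Beaumont (each Apr 1, 2005); then Kowalski and Oyelaran (both Apr 14, 2005).
Brennan and Haddad both have years in holy orders 25 years, so the next rule applies.
Among Brennan and Haddad, alphabetically by surname: Brennan before Haddad.
Among Drummond and Dimitriou, by years in holy orders (lower first): Drummond (13 years) before Dimitriou (20 years).
Among Marchetti, Varga and Beaumont, by years in holy orders (lower first): Marchetti (14 years) before Varga (38 years) before Beaumont (44 years).
Among Kowalski and Oyelaran, by years in holy orders (lower first): Kowalski (10 years) before Oyelaran (13 years).
So Haddad takes precedence.

Haddad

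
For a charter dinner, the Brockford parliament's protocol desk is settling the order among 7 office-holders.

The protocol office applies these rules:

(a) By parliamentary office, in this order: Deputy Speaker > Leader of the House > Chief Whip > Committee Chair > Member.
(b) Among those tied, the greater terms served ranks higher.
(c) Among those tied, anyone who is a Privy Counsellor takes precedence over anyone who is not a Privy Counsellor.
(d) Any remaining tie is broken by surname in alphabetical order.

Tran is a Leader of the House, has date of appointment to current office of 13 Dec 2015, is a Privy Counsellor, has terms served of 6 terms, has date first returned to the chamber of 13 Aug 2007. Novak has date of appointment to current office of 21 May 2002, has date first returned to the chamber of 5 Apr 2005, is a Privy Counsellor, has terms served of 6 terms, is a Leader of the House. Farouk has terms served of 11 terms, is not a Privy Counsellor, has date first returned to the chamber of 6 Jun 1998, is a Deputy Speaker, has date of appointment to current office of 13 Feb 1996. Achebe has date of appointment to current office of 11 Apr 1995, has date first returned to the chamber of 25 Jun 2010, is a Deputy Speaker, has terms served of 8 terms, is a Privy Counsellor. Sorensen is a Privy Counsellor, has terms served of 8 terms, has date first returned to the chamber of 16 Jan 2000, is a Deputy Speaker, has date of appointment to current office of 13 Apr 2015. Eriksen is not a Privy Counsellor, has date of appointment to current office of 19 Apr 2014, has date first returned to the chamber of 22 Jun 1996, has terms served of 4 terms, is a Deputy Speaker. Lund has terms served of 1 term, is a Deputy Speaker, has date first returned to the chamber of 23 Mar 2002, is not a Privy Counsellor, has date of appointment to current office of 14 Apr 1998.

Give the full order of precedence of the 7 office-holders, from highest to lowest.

Farouk, Achebe, Sorensen, Eriksen, Lund, Novak, Tran

By parliamentary office: Farouk, Achebe, Sorensen, Eriksen and Lund (Deputy Speaker); then Novak and Tran (Leader of the House).
Among Farouk, Achebe, Sorensen, Eriksen and Lund, by terms served (higher first): Farouk (11 terms) before Achebe and Sorensen (8 terms) before Eriksen (4 terms) before Lund (1 term).
Achebe and Sorensen are each a Privy Counsellor, so the next rule applies.
Among Achebe and Sorensen, alphabetically by surname: Achebe before Sorensen.
Novak and Tran both have terms served 6 terms, so the next rule applies.
Novak and Tran are each a Privy Counsellor, so the next rule applies.
Among Novak and Tran, alphabetically by surname: Novak before Tran.
Full order: Farouk, Achebe, Sorensen, Eriksen, Lund, Novak, Tran.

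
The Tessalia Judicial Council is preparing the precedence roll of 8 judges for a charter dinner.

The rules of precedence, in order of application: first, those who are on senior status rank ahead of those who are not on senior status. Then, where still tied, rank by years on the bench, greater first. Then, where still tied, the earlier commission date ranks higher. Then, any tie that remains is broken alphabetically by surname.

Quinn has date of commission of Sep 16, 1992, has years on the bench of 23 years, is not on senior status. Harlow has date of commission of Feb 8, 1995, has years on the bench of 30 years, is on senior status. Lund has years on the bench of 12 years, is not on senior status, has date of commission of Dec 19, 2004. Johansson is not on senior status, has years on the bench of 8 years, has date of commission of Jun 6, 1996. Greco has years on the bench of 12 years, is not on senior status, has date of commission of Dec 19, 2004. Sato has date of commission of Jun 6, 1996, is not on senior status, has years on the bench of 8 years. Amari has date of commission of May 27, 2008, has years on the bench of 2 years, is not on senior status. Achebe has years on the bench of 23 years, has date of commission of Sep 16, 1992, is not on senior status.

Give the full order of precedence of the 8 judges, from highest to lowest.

By the first rule: Harlow (on senior status); then Achebe, Quinn, Greco, Lund, Johansson, Sato and Amari (each not on senior status).
Among Achebe, Quinn, Greco, Lund, Johansson, Sato and Amari, by years on the bench (higher first): Achebe and Quinn (23 years) before Greco and Lund (12 years) before Johansson and Sato (8 years) before Amari (2 years).
Achebe and Quinn both have date of commission Sep 16, 1992, so the next rule applies.
Among Achebe and Quinn, alphabetically by surname: Achebe before Quinn.
Greco and Lund both have date of commission Dec 19, 2004, so the next rule applies.
Among Greco and Lund, alphabetically by surname: Greco before Lund.
Johansson and Sato both have date of commission Jun 6, 1996, so the next rule applies.
Among Johansson and Sato, alphabetically by surname: Johansson before Sato.
Full order: Harlow, Achebe, Quinn, Greco, Lund, Johansson, Sato, Amari.

Harlow, Achebe, Quinn, Greco, Lund, Johansson, Sato, Amari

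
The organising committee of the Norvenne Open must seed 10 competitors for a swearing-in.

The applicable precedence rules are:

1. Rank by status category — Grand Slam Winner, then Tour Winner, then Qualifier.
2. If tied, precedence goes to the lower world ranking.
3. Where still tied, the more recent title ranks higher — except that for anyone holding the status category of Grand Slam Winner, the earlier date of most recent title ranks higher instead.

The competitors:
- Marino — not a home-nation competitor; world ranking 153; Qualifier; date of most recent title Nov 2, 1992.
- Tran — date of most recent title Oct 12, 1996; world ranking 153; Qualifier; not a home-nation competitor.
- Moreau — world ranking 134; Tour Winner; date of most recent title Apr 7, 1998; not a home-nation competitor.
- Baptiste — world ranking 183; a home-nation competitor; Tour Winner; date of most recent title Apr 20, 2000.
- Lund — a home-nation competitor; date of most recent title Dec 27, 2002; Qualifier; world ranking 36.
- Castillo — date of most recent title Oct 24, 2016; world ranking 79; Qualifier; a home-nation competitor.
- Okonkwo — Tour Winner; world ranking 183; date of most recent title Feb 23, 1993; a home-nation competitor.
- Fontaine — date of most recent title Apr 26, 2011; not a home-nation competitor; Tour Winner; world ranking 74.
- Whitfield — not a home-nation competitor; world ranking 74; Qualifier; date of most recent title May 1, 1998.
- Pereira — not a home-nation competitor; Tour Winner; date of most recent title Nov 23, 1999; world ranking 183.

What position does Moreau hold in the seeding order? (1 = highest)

2

By status category: Fontaine, Moreau, Baptiste, Pereira and Okonkwo (Tour Winner); then Lund, Whitfield, Castillo, Tran and Marino (Qualifier).
Among Fontaine, Moreau, Baptiste, Pereira and Okonkwo, by world ranking (lower first): Fontaine (74) before Moreau (134) before Baptiste, Pereira and Okonkwo (183).
Among Baptiste, Pereira and Okonkwo, by date of most recent title (later first): Baptiste (Apr 20, 2000) before Pereira (Nov 23, 1999) before Okonkwo (Feb 23, 1993).
Among Lund, Whitfield, Castillo, Tran and Marino, by world ranking (lower first): Lund (36) before Whitfield (74) before Castillo (79) before Tran and Marino (153).
Among Tran and Marino, by date of most recent title (later first): Tran (Oct 12, 1996) before Marino (Nov 2, 1992).
Order: Fontaine, Moreau, Baptiste, Pereira, Okonkwo, Lund, Whitfield, Castillo, Tran, Marino. So position 2.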